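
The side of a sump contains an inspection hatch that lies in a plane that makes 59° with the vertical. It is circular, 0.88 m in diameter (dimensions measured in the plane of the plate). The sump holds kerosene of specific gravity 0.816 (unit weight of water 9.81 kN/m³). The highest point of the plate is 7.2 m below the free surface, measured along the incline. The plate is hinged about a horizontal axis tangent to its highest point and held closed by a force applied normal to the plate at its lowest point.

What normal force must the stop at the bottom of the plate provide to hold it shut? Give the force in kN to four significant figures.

γ = 0.816 × 9.81 = 8.00496 kN/m³.
The plate makes 59° with the vertical, i.e. θ = 90° − 59° = 31° to the horizontal. Measuring y along the incline from the free-surface line, vertical depth h = y·sinθ with sinθ = 0.515038.
The centroid is at the centre, 0.44 m below the top of the plate, so y_c = 7.2 + 0.44 = 7.64 m and h_c = 7.64 × 0.515038 = 3.93489 m.
A = π(0.44)² = 0.608212 m².
Resultant F = γ·h_c·A = 8.00496 × 3.93489 × 0.608212 = 19.1578 kN.
I_c = πr⁴/4 = π × 0.44⁴/4 = 0.0294375 m⁴.
Centre of pressure: y_p = y_c + I_c/(y_c·A) = 7.64 + 0.0294375/(7.64 × 0.608212) = 7.64 + 0.00633509 = 7.64634 m along the plane.
The resultant acts 0.44 + 0.00633509 = 0.446335 m (along the plate) below the hinge at the top edge, so the moment about the hinge is M = F × 0.446335 = 19.1578 × 0.446335 = 8.5508 kN·m.
A normal force at the bottom, 0.88 m from the hinge, must supply this moment: P = 8.5508/0.88 = 9.71682 kN.

P ≈ 9.717 kN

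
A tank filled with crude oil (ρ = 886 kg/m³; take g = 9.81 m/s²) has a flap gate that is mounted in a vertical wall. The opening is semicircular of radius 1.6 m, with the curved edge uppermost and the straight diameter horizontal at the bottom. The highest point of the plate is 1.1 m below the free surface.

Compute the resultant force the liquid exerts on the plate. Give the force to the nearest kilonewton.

F ≈ 71 kN

γ = ρg = 886 × 9.81 / 1000 = 8.69166 kN/m³.
The centroid lies 4r/(3π) = 0.679061 m above the diameter, so r − 4r/(3π) = 1.6 − 0.679061 = 0.920939 m below the topmost point, so the centroid depth is h_c = 1.1 + 0.920939 = 2.02094 m.
A = πr²/2 = π × 1.6²/2 = 4.02124 m².
Resultant F = γ·h_c·A = 8.69166 × 2.02094 × 4.02124 = 70.6344 kN.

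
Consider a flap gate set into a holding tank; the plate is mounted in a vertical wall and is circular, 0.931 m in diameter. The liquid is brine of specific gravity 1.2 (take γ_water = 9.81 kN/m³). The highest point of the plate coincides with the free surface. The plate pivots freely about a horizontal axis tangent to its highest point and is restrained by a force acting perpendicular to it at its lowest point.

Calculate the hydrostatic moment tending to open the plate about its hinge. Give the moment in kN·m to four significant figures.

M ≈ 2.171 kN·m

γ = 1.2 × 9.81 = 11.772 kN/m³.
The centroid is at the centre, 0.4655 m below the top of the plate, so the centroid depth is h_c = 0.4655 m.
A = π(0.4655)² = 0.680752 m².
Resultant F = γ·h_c·A = 11.772 × 0.4655 × 0.680752 = 3.73043 kN.
I_c = πr⁴/4 = π × 0.4655⁴/4 = 0.0368781 m⁴.
Centre of pressure: y_p = y_c + I_c/(y_c·A) = 0.4655 + 0.0368781/(0.4655 × 0.680752) = 0.4655 + 0.116375 = 0.581875 m along the plane.
The resultant acts 0.4655 + 0.116375 = 0.581875 m (along the plate) below the hinge at the top edge, so the moment about the hinge is M = F × 0.581875 = 3.73043 × 0.581875 = 2.17064 kN·m.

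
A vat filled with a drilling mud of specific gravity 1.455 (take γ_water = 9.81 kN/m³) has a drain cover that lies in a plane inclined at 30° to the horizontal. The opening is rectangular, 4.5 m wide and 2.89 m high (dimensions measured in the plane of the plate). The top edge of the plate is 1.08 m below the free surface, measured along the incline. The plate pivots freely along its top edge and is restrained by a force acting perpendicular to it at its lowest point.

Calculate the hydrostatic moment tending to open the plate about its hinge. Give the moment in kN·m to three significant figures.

M ≈ 403 kN·m

γ = 1.455 × 9.81 = 14.27355 kN/m³.
Let θ = 30° be the plate's angle to the horizontal; measure y along the incline from where the plane meets the free surface. Vertical depth h = y·sinθ with sinθ = 0.500000.
The centroid lies 2.89/2 = 1.445 m below the top edge, so y_c = 1.08 + 1.445 = 2.525 m and h_c = 2.525 × 0.500000 = 1.2625 m.
A = 4.5 × 2.89 = 13.005 m².
Resultant F = γ·h_c·A = 14.27355 × 1.2625 × 13.005 = 234.355 kN.
I_c = b·h³/12 = 4.5 × 2.89³/12 = 9.05159 m⁴.
Centre of pressure: y_p = y_c + I_c/(y_c·A) = 2.525 + 9.05159/(2.525 × 13.005) = 2.525 + 0.275647 = 2.80065 m along the plane.
The resultant acts 1.445 + 0.275647 = 1.72065 m (along the plate) below the hinge at the top edge, so the moment about the hinge is M = F × 1.72065 = 234.355 × 1.72065 = 403.243 kN·m.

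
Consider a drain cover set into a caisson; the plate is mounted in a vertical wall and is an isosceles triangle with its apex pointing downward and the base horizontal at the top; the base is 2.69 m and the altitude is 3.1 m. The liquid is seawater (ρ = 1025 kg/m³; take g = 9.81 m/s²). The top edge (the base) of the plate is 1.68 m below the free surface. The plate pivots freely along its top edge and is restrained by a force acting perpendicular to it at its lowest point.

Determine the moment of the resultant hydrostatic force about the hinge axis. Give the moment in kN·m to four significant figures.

γ = ρg = 1025 × 9.81 / 1000 = 10.05525 kN/m³.
With the apex down, the centroid sits h/3 = 3.1/3 = 1.03333 m below the base (the top edge), so the centroid depth is h_c = 1.68 + 1.03333 = 2.71333 m.
A = ½ × 2.69 × 3.1 = 4.1695 m².
Resultant F = γ·h_c·A = 10.05525 × 2.71333 × 4.1695 = 113.757 kN.
I_c = b·h³/36 = 2.69 × 3.1³/36 = 2.22605 m⁴.
Centre of pressure: y_p = y_c + I_c/(y_c·A) = 2.71333 + 2.22605/(2.71333 × 4.1695) = 2.71333 + 0.196765 = 2.9101 m along the plane.
The resultant acts 1.03333 + 0.196765 = 1.2301 m (along the plate) below the hinge at the top edge, so the moment about the hinge is M = F × 1.2301 = 113.757 × 1.2301 = 139.932 kN·m.

M ≈ 139.9 kN·m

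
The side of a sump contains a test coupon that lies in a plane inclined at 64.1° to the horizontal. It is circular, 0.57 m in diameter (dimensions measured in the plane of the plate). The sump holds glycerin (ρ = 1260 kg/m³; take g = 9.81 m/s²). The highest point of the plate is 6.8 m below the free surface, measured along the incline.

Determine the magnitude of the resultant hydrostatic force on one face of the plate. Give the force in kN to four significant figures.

F ≈ 20.10 kN

γ = ρg = 1260 × 9.81 / 1000 = 12.3606 kN/m³.
Let θ = 64.1° be the plate's angle to the horizontal; measure y along the incline from where the plane meets the free surface. Vertical depth h = y·sinθ with sinθ = 0.899558.
The centroid is at the centre, 0.285 m below the top of the plate, so y_c = 6.8 + 0.285 = 7.085 m and h_c = 7.085 × 0.899558 = 6.37337 m.
A = π(0.285)² = 0.255176 m².
Resultant F = γ·h_c·A = 12.3606 × 6.37337 × 0.255176 = 20.1024 kN.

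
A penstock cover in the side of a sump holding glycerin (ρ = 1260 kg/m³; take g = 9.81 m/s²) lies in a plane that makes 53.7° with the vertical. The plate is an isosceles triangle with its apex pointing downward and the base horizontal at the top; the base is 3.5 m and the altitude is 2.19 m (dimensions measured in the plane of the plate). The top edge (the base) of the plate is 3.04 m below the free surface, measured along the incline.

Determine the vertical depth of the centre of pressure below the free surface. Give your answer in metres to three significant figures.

h_p = 2.27 m

γ = ρg = 1260 × 9.81 / 1000 = 12.3606 kN/m³.
The plate makes 53.7° with the vertical, i.e. θ = 90° − 53.7° = 36.3° to the horizontal. Measuring y along the incline from the free-surface line, vertical depth h = y·sinθ with sinθ = 0.592013.
With the apex down, the centroid sits h/3 = 2.19/3 = 0.73 m below the base (the top edge), so y_c = 3.04 + 0.73 = 3.77 m and h_c = 3.77 × 0.592013 = 2.23189 m.
A = ½ × 3.5 × 2.19 = 3.8325 m².
Resultant F = γ·h_c·A = 12.3606 × 2.23189 × 3.8325 = 105.729 kN.
I_c = b·h³/36 = 3.5 × 2.19³/36 = 1.02117 m⁴.
Centre of pressure: y_p = y_c + I_c/(y_c·A) = 3.77 + 1.02117/(3.77 × 3.8325) = 3.77 + 0.0706764 = 3.84068 m along the plane.
Vertically, h_p = y_p·sinθ = 3.84068 × 0.592013 = 2.27373 m.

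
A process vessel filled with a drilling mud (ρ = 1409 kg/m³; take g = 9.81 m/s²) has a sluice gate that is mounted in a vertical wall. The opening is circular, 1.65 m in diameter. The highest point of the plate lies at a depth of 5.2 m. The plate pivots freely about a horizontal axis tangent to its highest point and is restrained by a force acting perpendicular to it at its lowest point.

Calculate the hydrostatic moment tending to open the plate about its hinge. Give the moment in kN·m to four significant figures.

γ = ρg = 1409 × 9.81 / 1000 = 13.82229 kN/m³.
The centroid is at the centre, 0.825 m below the top of the plate, so the centroid depth is h_c = 5.2 + 0.825 = 6.025 m.
A = π(0.825)² = 2.13825 m².
Resultant F = γ·h_c·A = 13.82229 × 6.025 × 2.13825 = 178.072 kN.
I_c = πr⁴/4 = π × 0.825⁴/4 = 0.363836 m⁴.
Centre of pressure: y_p = y_c + I_c/(y_c·A) = 6.025 + 0.363836/(6.025 × 2.13825) = 6.025 + 0.0282417 = 6.05324 m along the plane.
The resultant acts 0.825 + 0.0282417 = 0.853242 m (along the plate) below the hinge at the top edge, so the moment about the hinge is M = F × 0.853242 = 178.072 × 0.853242 = 151.939 kN·m.

M ≈ 151.9 kN·m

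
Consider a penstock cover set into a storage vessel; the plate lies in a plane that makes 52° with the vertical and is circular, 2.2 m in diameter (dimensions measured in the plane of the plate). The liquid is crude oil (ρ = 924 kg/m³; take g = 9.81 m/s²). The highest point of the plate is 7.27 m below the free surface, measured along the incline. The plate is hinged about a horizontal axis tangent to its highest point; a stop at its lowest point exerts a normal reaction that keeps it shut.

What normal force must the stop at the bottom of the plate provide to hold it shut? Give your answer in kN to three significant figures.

γ = ρg = 924 × 9.81 / 1000 = 9.06444 kN/m³.
The plate makes 52° with the vertical, i.e. θ = 90° − 52° = 38° to the horizontal. Measuring y along the incline from the free-surface line, vertical depth h = y·sinθ with sinθ = 0.615661.
The centroid is at the centre, 1.1 m below the top of the plate, so y_c = 7.27 + 1.1 = 8.37 m and h_c = 8.37 × 0.615661 = 5.15308 m.
A = π(1.1)² = 3.80133 m².
Resultant F = γ·h_c·A = 9.06444 × 5.15308 × 3.80133 = 177.559 kN.
I_c = πr⁴/4 = π × 1.1⁴/4 = 1.1499 m⁴.
Centre of pressure: y_p = y_c + I_c/(y_c·A) = 8.37 + 1.1499/(8.37 × 3.80133) = 8.37 + 0.0361409 = 8.40614 m along the plane.
The resultant acts 1.1 + 0.0361409 = 1.13614 m (along the plate) below the hinge at the top edge, so the moment about the hinge is M = F × 1.13614 = 177.559 × 1.13614 = 201.732 kN·m.
A normal force at the bottom, 2.2 m from the hinge, must supply this moment: P = 201.732/2.2 = 91.6964 kN.

P ≈ 91.7 kN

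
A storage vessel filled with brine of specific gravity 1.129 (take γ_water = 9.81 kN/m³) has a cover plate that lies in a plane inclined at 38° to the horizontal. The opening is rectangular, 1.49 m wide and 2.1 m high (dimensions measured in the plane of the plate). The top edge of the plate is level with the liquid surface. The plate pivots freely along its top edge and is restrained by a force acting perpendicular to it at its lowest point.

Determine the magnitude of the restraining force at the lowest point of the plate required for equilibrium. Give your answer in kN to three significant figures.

γ = 1.129 × 9.81 = 11.07549 kN/m³.
Let θ = 38° be the plate's angle to the horizontal; measure y along the incline from where the plane meets the free surface. Vertical depth h = y·sinθ with sinθ = 0.615661.
The centroid lies 2.1/2 = 1.05 m below the top edge, so y_c = 1.05 m and h_c = 1.05 × 0.615661 = 0.646444 m.
A = 1.49 × 2.1 = 3.129 m².
Resultant F = γ·h_c·A = 11.07549 × 0.646444 × 3.129 = 22.4027 kN.
I_c = b·h³/12 = 1.49 × 2.1³/12 = 1.14991 m⁴.
Centre of pressure: y_p = y_c + I_c/(y_c·A) = 1.05 + 1.14991/(1.05 × 3.129) = 1.05 + 0.350001 = 1.4 m along the plane.
The resultant acts 1.05 + 0.350001 = 1.4 m (along the plate) below the hinge at the top edge, so the moment about the hinge is M = F × 1.4 = 22.4027 × 1.4 = 31.3638 kN·m.
A normal force at the bottom, 2.1 m from the hinge, must supply this moment: P = 31.3638/2.1 = 14.9351 kN.

P ≈ 14.9 kN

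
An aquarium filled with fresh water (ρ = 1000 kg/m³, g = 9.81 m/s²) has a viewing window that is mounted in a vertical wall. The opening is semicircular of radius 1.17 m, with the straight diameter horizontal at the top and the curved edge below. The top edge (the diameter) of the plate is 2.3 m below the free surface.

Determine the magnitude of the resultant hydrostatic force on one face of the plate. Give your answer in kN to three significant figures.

F ≈ 59.0 kN

γ = ρg = 1000 × 9.81 = 9810 N/m³ = 9.81 kN/m³.
The centroid of a semicircle lies 4r/(3π) = 0.496563 m from the diameter, here below the top edge, so the centroid depth is h_c = 2.3 + 0.496563 = 2.79656 m.
A = πr²/2 = π × 1.17²/2 = 2.15026 m².
Resultant F = γ·h_c·A = 9.81 × 2.79656 × 2.15026 = 58.9908 kN.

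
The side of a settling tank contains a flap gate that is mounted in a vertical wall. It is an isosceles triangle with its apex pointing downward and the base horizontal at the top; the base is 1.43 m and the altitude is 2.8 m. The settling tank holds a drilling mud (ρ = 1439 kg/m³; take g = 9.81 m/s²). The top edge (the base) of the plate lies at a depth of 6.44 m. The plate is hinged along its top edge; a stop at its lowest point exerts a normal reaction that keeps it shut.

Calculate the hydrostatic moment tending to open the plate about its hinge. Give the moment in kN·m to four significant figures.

M ≈ 206.8 kN·m

γ = ρg = 1439 × 9.81 / 1000 = 14.11659 kN/m³.
With the apex down, the centroid sits h/3 = 2.8/3 = 0.933333 m below the base (the top edge), so the centroid depth is h_c = 6.44 + 0.933333 = 7.37333 m.
A = ½ × 1.43 × 2.8 = 2.002 m².
Resultant F = γ·h_c·A = 14.11659 × 7.37333 × 2.002 = 208.381 kN.
I_c = b·h³/36 = 1.43 × 2.8³/36 = 0.871982 m⁴.
Centre of pressure: y_p = y_c + I_c/(y_c·A) = 7.37333 + 0.871982/(7.37333 × 2.002) = 7.37333 + 0.0590717 = 7.4324 m along the plane.
The resultant acts 0.933333 + 0.0590717 = 0.992405 m (along the plate) below the hinge at the top edge, so the moment about the hinge is M = F × 0.992405 = 208.381 × 0.992405 = 206.798 kN·m.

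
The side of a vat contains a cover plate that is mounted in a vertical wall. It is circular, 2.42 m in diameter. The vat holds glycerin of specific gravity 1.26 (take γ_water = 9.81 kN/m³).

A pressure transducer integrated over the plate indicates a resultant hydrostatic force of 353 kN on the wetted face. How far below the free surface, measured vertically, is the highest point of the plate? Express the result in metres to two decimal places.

γ = 1.26 × 9.81 = 12.3606 kN/m³.
A = π(1.21)² = 4.59961 m².
From F = γ·h_c·A, the centroid depth is h_c = 353/(12.3606 × 4.59961) = 6.20889 m.
The centroid is at the centre, 1.21 m below the top of the plate, so the highest point sits at h_top = 6.20889 − 1.21 = 4.99889 m below the surface.

d_top ≈ 5.00 m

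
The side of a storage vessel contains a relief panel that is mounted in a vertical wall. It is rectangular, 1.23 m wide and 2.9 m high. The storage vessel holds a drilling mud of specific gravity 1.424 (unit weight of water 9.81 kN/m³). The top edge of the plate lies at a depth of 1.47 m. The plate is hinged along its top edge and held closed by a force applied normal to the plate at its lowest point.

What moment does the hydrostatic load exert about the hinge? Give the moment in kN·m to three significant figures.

M ≈ 246 kN·m

γ = 1.424 × 9.81 = 13.96944 kN/m³.
The centroid lies 2.9/2 = 1.45 m below the top edge, so the centroid depth is h_c = 1.47 + 1.45 = 2.92 m.
A = 1.23 × 2.9 = 3.567 m².
Resultant F = γ·h_c·A = 13.96944 × 2.92 × 3.567 = 145.501 kN.
I_c = b·h³/12 = 1.23 × 2.9³/12 = 2.49987 m⁴.
Centre of pressure: y_p = y_c + I_c/(y_c·A) = 2.92 + 2.49987/(2.92 × 3.567) = 2.92 + 0.240011 = 3.16001 m along the plane.
The resultant acts 1.45 + 0.240011 = 1.69001 m (along the plate) below the hinge at the top edge, so the moment about the hinge is M = F × 1.69001 = 145.501 × 1.69001 = 245.898 kN·m.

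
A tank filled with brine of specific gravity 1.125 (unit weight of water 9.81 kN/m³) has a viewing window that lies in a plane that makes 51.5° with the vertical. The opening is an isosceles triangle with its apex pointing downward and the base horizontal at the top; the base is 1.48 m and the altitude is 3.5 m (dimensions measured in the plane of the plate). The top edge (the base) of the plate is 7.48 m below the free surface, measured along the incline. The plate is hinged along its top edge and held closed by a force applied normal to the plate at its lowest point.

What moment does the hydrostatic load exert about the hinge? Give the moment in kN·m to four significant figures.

M ≈ 191.6 kN·m

γ = 1.125 × 9.81 = 11.03625 kN/m³.
The plate makes 51.5° with the vertical, i.e. θ = 90° − 51.5° = 38.5° to the horizontal. Measuring y along the incline from the free-surface line, vertical depth h = y·sinθ with sinθ = 0.622515.
With the apex down, the centroid sits h/3 = 3.5/3 = 1.16667 m below the base (the top edge), so y_c = 7.48 + 1.16667 = 8.64667 m and h_c = 8.64667 × 0.622515 = 5.38268 m.
A = ½ × 1.48 × 3.5 = 2.59 m².
Resultant F = γ·h_c·A = 11.03625 × 5.38268 × 2.59 = 153.858 kN.
I_c = b·h³/36 = 1.48 × 3.5³/36 = 1.76264 m⁴.
Centre of pressure: y_p = y_c + I_c/(y_c·A) = 8.64667 + 1.76264/(8.64667 × 2.59) = 8.64667 + 0.0787073 = 8.72538 m along the plane.
The resultant acts 1.16667 + 0.0787073 = 1.24538 m (along the plate) below the hinge at the top edge, so the moment about the hinge is M = F × 1.24538 = 153.858 × 1.24538 = 191.612 kN·m.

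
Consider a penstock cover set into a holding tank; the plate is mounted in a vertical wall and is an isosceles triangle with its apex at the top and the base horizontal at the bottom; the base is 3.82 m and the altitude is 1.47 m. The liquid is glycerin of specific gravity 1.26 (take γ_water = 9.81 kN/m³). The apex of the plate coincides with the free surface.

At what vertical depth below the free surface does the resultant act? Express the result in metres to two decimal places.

γ = 1.26 × 9.81 = 12.3606 kN/m³.
With the apex up, the centroid sits 2h/3 = 2 × 1.47/3 = 0.98 m below the apex, so the centroid depth is h_c = 0.98 m.
A = ½ × 3.82 × 1.47 = 2.8077 m².
Resultant F = γ·h_c·A = 12.3606 × 0.98 × 2.8077 = 34.0108 kN.
I_c = b·h³/36 = 3.82 × 1.47³/36 = 0.337064 m⁴.
Centre of pressure: y_p = y_c + I_c/(y_c·A) = 0.98 + 0.337064/(0.98 × 2.8077) = 0.98 + 0.1225 = 1.1025 m along the plane.

h_p = 1.10 m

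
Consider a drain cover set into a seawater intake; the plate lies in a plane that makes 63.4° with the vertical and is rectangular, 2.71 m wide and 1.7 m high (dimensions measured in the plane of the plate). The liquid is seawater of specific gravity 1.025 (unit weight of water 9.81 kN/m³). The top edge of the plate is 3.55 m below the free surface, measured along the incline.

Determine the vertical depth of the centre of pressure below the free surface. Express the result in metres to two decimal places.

h_p = 1.99 m

γ = 1.025 × 9.81 = 10.05525 kN/m³.
The plate makes 63.4° with the vertical, i.e. θ = 90° − 63.4° = 26.6° to the horizontal. Measuring y along the incline from the free-surface line, vertical depth h = y·sinθ with sinθ = 0.447759.
The centroid lies 1.7/2 = 0.85 m below the top edge, so y_c = 3.55 + 0.85 = 4.4 m and h_c = 4.4 × 0.447759 = 1.97014 m.
A = 2.71 × 1.7 = 4.607 m².
Resultant F = γ·h_c·A = 10.05525 × 1.97014 × 4.607 = 91.2658 kN.
I_c = b·h³/12 = 2.71 × 1.7³/12 = 1.10952 m⁴.
Centre of pressure: y_p = y_c + I_c/(y_c·A) = 4.4 + 1.10952/(4.4 × 4.607) = 4.4 + 0.0547349 = 4.45473 m along the plane.
Vertically, h_p = y_p·sinθ = 4.45473 × 0.447759 = 1.99465 m.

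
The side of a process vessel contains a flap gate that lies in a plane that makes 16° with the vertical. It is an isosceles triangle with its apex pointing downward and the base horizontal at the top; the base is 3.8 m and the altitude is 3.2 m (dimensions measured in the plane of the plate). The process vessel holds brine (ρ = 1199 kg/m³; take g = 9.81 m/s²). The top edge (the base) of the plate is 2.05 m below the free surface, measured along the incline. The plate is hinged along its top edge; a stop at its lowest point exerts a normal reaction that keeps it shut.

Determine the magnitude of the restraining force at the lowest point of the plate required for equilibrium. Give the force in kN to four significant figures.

γ = ρg = 1199 × 9.81 / 1000 = 11.76219 kN/m³.
The plate makes 16° with the vertical, i.e. θ = 90° − 16° = 74° to the horizontal. Measuring y along the incline from the free-surface line, vertical depth h = y·sinθ with sinθ = 0.961262.
With the apex down, the centroid sits h/3 = 3.2/3 = 1.06667 m below the base (the top edge), so y_c = 2.05 + 1.06667 = 3.11667 m and h_c = 3.11667 × 0.961262 = 2.99594 m.
A = ½ × 3.8 × 3.2 = 6.08 m².
Resultant F = γ·h_c·A = 11.76219 × 2.99594 × 6.08 = 214.252 kN.
I_c = b·h³/36 = 3.8 × 3.2³/36 = 3.45884 m⁴.
Centre of pressure: y_p = y_c + I_c/(y_c·A) = 3.11667 + 3.45884/(3.11667 × 6.08) = 3.11667 + 0.182531 = 3.2992 m along the plane.
The resultant acts 1.06667 + 0.182531 = 1.2492 m (along the plate) below the hinge at the top edge, so the moment about the hinge is M = F × 1.2492 = 214.252 × 1.2492 = 267.644 kN·m.
A normal force at the bottom, 3.2 m from the hinge, must supply this moment: P = 267.644/3.2 = 83.6388 kN.

P ≈ 83.64 kN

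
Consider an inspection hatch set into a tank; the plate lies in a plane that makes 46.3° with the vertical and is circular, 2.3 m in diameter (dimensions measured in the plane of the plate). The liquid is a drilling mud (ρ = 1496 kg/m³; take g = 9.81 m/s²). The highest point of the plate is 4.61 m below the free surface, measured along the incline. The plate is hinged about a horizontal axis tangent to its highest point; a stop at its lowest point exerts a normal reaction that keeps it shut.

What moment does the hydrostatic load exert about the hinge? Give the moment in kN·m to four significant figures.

γ = ρg = 1496 × 9.81 / 1000 = 14.67576 kN/m³.
The plate makes 46.3° with the vertical, i.e. θ = 90° − 46.3° = 43.7° to the horizontal. Measuring y along the incline from the free-surface line, vertical depth h = y·sinθ with sinθ = 0.690882.
The centroid is at the centre, 1.15 m below the top of the plate, so y_c = 4.61 + 1.15 = 5.76 m and h_c = 5.76 × 0.690882 = 3.97948 m.
A = π(1.15)² = 4.15476 m².
Resultant F = γ·h_c·A = 14.67576 × 3.97948 × 4.15476 = 242.646 kN.
I_c = πr⁴/4 = π × 1.15⁴/4 = 1.37367 m⁴.
Centre of pressure: y_p = y_c + I_c/(y_c·A) = 5.76 + 1.37367/(5.76 × 4.15476) = 5.76 + 0.0574003 = 5.8174 m along the plane.
The resultant acts 1.15 + 0.0574003 = 1.2074 m (along the plate) below the hinge at the top edge, so the moment about the hinge is M = F × 1.2074 = 242.646 × 1.2074 = 292.971 kN·m.

M ≈ 293.0 kN·m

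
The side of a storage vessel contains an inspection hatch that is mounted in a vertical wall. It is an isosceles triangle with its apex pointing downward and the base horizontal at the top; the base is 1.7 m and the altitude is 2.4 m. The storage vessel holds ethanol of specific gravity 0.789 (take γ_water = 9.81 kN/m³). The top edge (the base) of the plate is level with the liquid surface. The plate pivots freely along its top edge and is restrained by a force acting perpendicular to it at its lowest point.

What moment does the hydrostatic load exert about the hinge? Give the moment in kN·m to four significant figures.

M ≈ 15.16 kN·m

γ = 0.789 × 9.81 = 7.74009 kN/m³.
With the apex down, the centroid sits h/3 = 2.4/3 = 0.8 m below the base (the top edge), so the centroid depth is h_c = 0.8 m.
A = ½ × 1.7 × 2.4 = 2.04 m².
Resultant F = γ·h_c·A = 7.74009 × 0.8 × 2.04 = 12.6318 kN.
I_c = b·h³/36 = 1.7 × 2.4³/36 = 0.6528 m⁴.
Centre of pressure: y_p = y_c + I_c/(y_c·A) = 0.8 + 0.6528/(0.8 × 2.04) = 0.8 + 0.4 = 1.2 m along the plane.
The resultant acts 0.8 + 0.4 = 1.2 m (along the plate) below the hinge at the top edge, so the moment about the hinge is M = F × 1.2 = 12.6318 × 1.2 = 15.1582 kN·m.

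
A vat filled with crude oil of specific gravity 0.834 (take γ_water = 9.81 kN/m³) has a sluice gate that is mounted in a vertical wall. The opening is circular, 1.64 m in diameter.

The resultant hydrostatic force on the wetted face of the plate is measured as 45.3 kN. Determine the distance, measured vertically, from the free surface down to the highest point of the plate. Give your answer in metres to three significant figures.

γ = 0.834 × 9.81 = 8.18154 kN/m³.
A = π(0.82)² = 2.11241 m².
From F = γ·h_c·A, the centroid depth is h_c = 45.3/(8.18154 × 2.11241) = 2.62111 m.
The centroid is at the centre, 0.82 m below the top of the plate, so the highest point sits at h_top = 2.62111 − 0.82 = 1.80111 m below the surface.

d_top ≈ 1.80 m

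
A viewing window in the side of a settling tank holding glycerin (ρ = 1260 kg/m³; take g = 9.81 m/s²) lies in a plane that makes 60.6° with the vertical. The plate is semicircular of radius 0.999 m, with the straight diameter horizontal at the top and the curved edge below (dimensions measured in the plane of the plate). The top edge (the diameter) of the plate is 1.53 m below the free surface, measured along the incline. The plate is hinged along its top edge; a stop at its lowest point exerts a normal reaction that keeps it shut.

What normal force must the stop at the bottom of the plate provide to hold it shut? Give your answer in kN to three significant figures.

P ≈ 8.55 kN

γ = ρg = 1260 × 9.81 / 1000 = 12.3606 kN/m³.
The plate makes 60.6° with the vertical, i.e. θ = 90° − 60.6° = 29.4° to the horizontal. Measuring y along the incline from the free-surface line, vertical depth h = y·sinθ with sinθ = 0.490904.
The centroid of a semicircle lies 4r/(3π) = 0.423989 m from the diameter, here below the top edge, so y_c = 1.53 + 0.423989 = 1.95399 m and h_c = 1.95399 × 0.490904 = 0.959222 m.
A = πr²/2 = π × 0.999²/2 = 1.56766 m².
Resultant F = γ·h_c·A = 12.3606 × 0.959222 × 1.56766 = 18.5871 kN.
I_c = (π/8 − 8/(9π))·r⁴ = 0.109757 × 0.999⁴ = 0.109319 m⁴.
Centre of pressure: y_p = y_c + I_c/(y_c·A) = 1.95399 + 0.109319/(1.95399 × 1.56766) = 1.95399 + 0.0356879 = 1.98968 m along the plane.
The resultant acts 0.423989 + 0.0356879 = 0.459677 m (along the plate) below the hinge at the top edge, so the moment about the hinge is M = F × 0.459677 = 18.5871 × 0.459677 = 8.54406 kN·m.
A normal force at the bottom, 0.999 m from the hinge, must supply this moment: P = 8.54406/0.999 = 8.55261 kN.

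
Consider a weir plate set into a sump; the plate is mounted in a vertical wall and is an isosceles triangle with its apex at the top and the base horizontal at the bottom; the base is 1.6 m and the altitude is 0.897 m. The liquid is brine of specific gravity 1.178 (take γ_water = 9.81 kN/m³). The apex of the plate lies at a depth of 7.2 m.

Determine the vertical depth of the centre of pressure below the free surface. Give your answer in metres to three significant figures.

h_p = 7.80 m

γ = 1.178 × 9.81 = 11.55618 kN/m³.
With the apex up, the centroid sits 2h/3 = 2 × 0.897/3 = 0.598 m below the apex, so the centroid depth is h_c = 7.2 + 0.598 = 7.798 m.
A = ½ × 1.6 × 0.897 = 0.7176 m².
Resultant F = γ·h_c·A = 11.55618 × 7.798 × 0.7176 = 64.6666 kN.
I_c = b·h³/36 = 1.6 × 0.897³/36 = 0.0320771 m⁴.
Centre of pressure: y_p = y_c + I_c/(y_c·A) = 7.798 + 0.0320771/(7.798 × 0.7176) = 7.798 + 0.00573231 = 7.80373 m along the plane.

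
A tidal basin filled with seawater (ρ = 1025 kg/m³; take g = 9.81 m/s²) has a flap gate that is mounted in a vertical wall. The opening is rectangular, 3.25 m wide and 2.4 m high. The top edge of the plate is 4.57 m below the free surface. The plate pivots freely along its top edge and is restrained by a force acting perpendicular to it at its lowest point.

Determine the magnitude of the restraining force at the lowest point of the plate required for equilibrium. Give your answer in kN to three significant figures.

γ = ρg = 1025 × 9.81 / 1000 = 10.05525 kN/m³.
The centroid lies 2.4/2 = 1.2 m below the top edge, so the centroid depth is h_c = 4.57 + 1.2 = 5.77 m.
A = 3.25 × 2.4 = 7.8 m².
Resultant F = γ·h_c·A = 10.05525 × 5.77 × 7.8 = 452.547 kN.
I_c = b·h³/12 = 3.25 × 2.4³/12 = 3.744 m⁴.
Centre of pressure: y_p = y_c + I_c/(y_c·A) = 5.77 + 3.744/(5.77 × 7.8) = 5.77 + 0.0831889 = 5.85319 m along the plane.
The resultant acts 1.2 + 0.0831889 = 1.28319 m (along the plate) below the hinge at the top edge, so the moment about the hinge is M = F × 1.28319 = 452.547 × 1.28319 = 580.704 kN·m.
A normal force at the bottom, 2.4 m from the hinge, must supply this moment: P = 580.704/2.4 = 241.96 kN.

P ≈ 242 kN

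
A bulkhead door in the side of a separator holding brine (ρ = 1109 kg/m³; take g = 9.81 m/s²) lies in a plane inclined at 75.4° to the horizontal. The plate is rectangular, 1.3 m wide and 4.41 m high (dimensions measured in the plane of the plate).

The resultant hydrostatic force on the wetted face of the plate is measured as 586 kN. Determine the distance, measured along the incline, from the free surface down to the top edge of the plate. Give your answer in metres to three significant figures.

y_top ≈ 7.50 m

γ = ρg = 1109 × 9.81 / 1000 = 10.87929 kN/m³.
A = 1.3 × 4.41 = 5.733 m².
From F = γ·h_c·A, the centroid depth is h_c = 586/(10.87929 × 5.733) = 9.3954 m.
Let θ = 75.4° be the plate's angle to the horizontal; measure y along the incline from where the plane meets the free surface. Vertical depth h = y·sinθ with sinθ = 0.967709.
Along the incline, y_c = h_c/sinθ = 9.3954/0.967709 = 9.70891 m.
The centroid lies 4.41/2 = 2.205 m below the top edge, so the top edge sits at y_top = 9.70891 − 2.205 = 7.50391 m along the incline.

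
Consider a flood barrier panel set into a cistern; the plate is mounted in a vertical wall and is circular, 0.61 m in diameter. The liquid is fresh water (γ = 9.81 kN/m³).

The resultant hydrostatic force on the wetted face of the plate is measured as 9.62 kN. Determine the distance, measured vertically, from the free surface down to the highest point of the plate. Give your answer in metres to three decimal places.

γ = 9.81 kN/m³.
A = π(0.305)² = 0.292247 m².
From F = γ·h_c·A, the centroid depth is h_c = 9.62/(9.81 × 0.292247) = 3.35549 m.
The centroid is at the centre, 0.305 m below the top of the plate, so the highest point sits at h_top = 3.35549 − 0.305 = 3.05049 m below the surface.

d_top ≈ 3.050 m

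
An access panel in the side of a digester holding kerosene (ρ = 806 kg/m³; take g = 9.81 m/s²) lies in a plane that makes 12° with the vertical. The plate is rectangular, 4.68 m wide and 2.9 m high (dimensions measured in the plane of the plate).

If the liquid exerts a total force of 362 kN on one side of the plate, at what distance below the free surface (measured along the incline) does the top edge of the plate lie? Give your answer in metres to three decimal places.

γ = ρg = 806 × 9.81 / 1000 = 7.90686 kN/m³.
A = 4.68 × 2.9 = 13.572 m².
From F = γ·h_c·A, the centroid depth is h_c = 362/(7.90686 × 13.572) = 3.37334 m.
The plate makes 12° with the vertical, i.e. θ = 90° − 12° = 78° to the horizontal. Measuring y along the incline from the free-surface line, vertical depth h = y·sinθ with sinθ = 0.978148.
Along the incline, y_c = h_c/sinθ = 3.37334/0.978148 = 3.4487 m.
The centroid lies 2.9/2 = 1.45 m below the top edge, so the top edge sits at y_top = 3.4487 − 1.45 = 1.9987 m along the incline.

y_top ≈ 1.999 m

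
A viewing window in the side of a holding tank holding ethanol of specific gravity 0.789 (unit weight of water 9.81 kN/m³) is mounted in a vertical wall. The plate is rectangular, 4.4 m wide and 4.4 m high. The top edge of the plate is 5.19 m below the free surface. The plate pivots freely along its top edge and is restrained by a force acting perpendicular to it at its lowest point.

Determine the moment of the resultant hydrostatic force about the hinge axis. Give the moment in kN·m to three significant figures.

M ≈ 2680 kN·m

γ = 0.789 × 9.81 = 7.74009 kN/m³.
The centroid lies 4.4/2 = 2.2 m below the top edge, so the centroid depth is h_c = 5.19 + 2.2 = 7.39 m.
A = 4.4 × 4.4 = 19.36 m².
Resultant F = γ·h_c·A = 7.74009 × 7.39 × 19.36 = 1107.38 kN.
I_c = b·h³/12 = 4.4 × 4.4³/12 = 31.2341 m⁴.
Centre of pressure: y_p = y_c + I_c/(y_c·A) = 7.39 + 31.2341/(7.39 × 19.36) = 7.39 + 0.218313 = 7.60831 m along the plane.
The resultant acts 2.2 + 0.218313 = 2.41831 m (along the plate) below the hinge at the top edge, so the moment about the hinge is M = F × 2.41831 = 1107.38 × 2.41831 = 2677.99 kN·m.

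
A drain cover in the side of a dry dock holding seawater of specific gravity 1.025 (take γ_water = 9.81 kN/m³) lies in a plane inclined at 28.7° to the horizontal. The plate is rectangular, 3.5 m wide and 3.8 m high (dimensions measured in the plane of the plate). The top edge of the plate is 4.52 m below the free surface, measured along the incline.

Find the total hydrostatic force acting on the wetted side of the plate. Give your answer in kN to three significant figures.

F ≈ 412 kN

γ = 1.025 × 9.81 = 10.05525 kN/m³.
Let θ = 28.7° be the plate's angle to the horizontal; measure y along the incline from where the plane meets the free surface. Vertical depth h = y·sinθ with sinθ = 0.480223.
The centroid lies 3.8/2 = 1.9 m below the top edge, so y_c = 4.52 + 1.9 = 6.42 m and h_c = 6.42 × 0.480223 = 3.08303 m.
A = 3.5 × 3.8 = 13.3 m².
Resultant F = γ·h_c·A = 10.05525 × 3.08303 × 13.3 = 412.308 kN.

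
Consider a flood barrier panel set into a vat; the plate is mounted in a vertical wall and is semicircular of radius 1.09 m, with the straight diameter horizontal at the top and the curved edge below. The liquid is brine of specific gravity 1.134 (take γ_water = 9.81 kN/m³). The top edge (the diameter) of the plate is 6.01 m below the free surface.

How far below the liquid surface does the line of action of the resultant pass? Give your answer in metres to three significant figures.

h_p = 6.49 m

γ = 1.134 × 9.81 = 11.12454 kN/m³.
The centroid of a semicircle lies 4r/(3π) = 0.46261 m from the diameter, here below the top edge, so the centroid depth is h_c = 6.01 + 0.46261 = 6.47261 m.
A = πr²/2 = π × 1.09²/2 = 1.86626 m².
Resultant F = γ·h_c·A = 11.12454 × 6.47261 × 1.86626 = 134.38 kN.
I_c = (π/8 − 8/(9π))·r⁴ = 0.109757 × 1.09⁴ = 0.154931 m⁴.
Centre of pressure: y_p = y_c + I_c/(y_c·A) = 6.47261 + 0.154931/(6.47261 × 1.86626) = 6.47261 + 0.0128259 = 6.48544 m along the plane.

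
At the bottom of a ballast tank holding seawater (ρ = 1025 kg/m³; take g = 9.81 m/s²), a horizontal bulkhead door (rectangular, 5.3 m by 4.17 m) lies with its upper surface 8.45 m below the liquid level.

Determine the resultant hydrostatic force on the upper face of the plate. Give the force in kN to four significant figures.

γ = ρg = 1025 × 9.81 / 1000 = 10.05525 kN/m³.
The plate is horizontal, so pressure is uniform at p = γ·h = 10.05525 × 8.45 = 84.9669 kN/m².
A = 5.3 × 4.17 = 22.101 m².
F = p·A = 84.9669 × 22.101 = 1877.85 kN.

F ≈ 1878 kN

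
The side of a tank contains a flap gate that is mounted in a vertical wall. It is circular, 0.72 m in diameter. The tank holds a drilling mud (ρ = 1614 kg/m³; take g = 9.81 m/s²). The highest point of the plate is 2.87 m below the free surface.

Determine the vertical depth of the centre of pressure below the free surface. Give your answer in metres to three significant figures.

h_p = 3.24 m

γ = ρg = 1614 × 9.81 / 1000 = 15.83334 kN/m³.
The centroid is at the centre, 0.36 m below the top of the plate, so the centroid depth is h_c = 2.87 + 0.36 = 3.23 m.
A = π(0.36)² = 0.40715 m².
Resultant F = γ·h_c·A = 15.83334 × 3.23 × 0.40715 = 20.8223 kN.
I_c = πr⁴/4 = π × 0.36⁴/4 = 0.0131917 m⁴.
Centre of pressure: y_p = y_c + I_c/(y_c·A) = 3.23 + 0.0131917/(3.23 × 0.40715) = 3.23 + 0.010031 = 3.24003 m along the plane.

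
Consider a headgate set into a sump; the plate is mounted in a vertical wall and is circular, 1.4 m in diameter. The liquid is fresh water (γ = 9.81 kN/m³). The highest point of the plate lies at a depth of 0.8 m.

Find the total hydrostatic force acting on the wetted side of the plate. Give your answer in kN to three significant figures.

γ = 9.81 kN/m³.
The centroid is at the centre, 0.7 m below the top of the plate, so the centroid depth is h_c = 0.8 + 0.7 = 1.5 m.
A = π(0.7)² = 1.53938 m².
Resultant F = γ·h_c·A = 9.81 × 1.5 × 1.53938 = 22.652 kN.

F ≈ 22.7 kN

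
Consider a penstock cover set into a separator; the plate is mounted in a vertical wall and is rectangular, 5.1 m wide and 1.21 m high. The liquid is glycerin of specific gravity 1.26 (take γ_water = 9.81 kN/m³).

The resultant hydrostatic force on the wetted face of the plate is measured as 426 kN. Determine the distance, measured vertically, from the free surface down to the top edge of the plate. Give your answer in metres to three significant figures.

γ = 1.26 × 9.81 = 12.3606 kN/m³.
A = 5.1 × 1.21 = 6.171 m².
From F = γ·h_c·A, the centroid depth is h_c = 426/(12.3606 × 6.171) = 5.58489 m.
The centroid lies 1.21/2 = 0.605 m below the top edge, so the top edge sits at h_top = 5.58489 − 0.605 = 4.97989 m below the surface.

d_top ≈ 4.98 m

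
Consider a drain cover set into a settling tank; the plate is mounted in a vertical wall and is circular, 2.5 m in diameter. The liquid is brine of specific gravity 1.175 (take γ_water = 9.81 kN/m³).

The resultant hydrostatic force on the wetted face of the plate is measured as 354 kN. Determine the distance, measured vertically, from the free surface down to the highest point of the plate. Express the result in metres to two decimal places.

γ = 1.175 × 9.81 = 11.52675 kN/m³.
A = π(1.25)² = 4.90874 m².
From F = γ·h_c·A, the centroid depth is h_c = 354/(11.52675 × 4.90874) = 6.25643 m.
The centroid is at the centre, 1.25 m below the top of the plate, so the highest point sits at h_top = 6.25643 − 1.25 = 5.00643 m below the surface.

d_top ≈ 5.01 m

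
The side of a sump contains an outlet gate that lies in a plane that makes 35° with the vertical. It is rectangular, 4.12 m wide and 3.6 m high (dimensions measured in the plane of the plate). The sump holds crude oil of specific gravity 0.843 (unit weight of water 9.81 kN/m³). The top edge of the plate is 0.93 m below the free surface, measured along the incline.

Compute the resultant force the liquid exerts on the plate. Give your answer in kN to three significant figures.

γ = 0.843 × 9.81 = 8.26983 kN/m³.
The plate makes 35° with the vertical, i.e. θ = 90° − 35° = 55° to the horizontal. Measuring y along the incline from the free-surface line, vertical depth h = y·sinθ with sinθ = 0.819152.
The centroid lies 3.6/2 = 1.8 m below the top edge, so y_c = 0.93 + 1.8 = 2.73 m and h_c = 2.73 × 0.819152 = 2.23628 m.
A = 4.12 × 3.6 = 14.832 m².
Resultant F = γ·h_c·A = 8.26983 × 2.23628 × 14.832 = 274.298 kN.

F ≈ 274 kN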